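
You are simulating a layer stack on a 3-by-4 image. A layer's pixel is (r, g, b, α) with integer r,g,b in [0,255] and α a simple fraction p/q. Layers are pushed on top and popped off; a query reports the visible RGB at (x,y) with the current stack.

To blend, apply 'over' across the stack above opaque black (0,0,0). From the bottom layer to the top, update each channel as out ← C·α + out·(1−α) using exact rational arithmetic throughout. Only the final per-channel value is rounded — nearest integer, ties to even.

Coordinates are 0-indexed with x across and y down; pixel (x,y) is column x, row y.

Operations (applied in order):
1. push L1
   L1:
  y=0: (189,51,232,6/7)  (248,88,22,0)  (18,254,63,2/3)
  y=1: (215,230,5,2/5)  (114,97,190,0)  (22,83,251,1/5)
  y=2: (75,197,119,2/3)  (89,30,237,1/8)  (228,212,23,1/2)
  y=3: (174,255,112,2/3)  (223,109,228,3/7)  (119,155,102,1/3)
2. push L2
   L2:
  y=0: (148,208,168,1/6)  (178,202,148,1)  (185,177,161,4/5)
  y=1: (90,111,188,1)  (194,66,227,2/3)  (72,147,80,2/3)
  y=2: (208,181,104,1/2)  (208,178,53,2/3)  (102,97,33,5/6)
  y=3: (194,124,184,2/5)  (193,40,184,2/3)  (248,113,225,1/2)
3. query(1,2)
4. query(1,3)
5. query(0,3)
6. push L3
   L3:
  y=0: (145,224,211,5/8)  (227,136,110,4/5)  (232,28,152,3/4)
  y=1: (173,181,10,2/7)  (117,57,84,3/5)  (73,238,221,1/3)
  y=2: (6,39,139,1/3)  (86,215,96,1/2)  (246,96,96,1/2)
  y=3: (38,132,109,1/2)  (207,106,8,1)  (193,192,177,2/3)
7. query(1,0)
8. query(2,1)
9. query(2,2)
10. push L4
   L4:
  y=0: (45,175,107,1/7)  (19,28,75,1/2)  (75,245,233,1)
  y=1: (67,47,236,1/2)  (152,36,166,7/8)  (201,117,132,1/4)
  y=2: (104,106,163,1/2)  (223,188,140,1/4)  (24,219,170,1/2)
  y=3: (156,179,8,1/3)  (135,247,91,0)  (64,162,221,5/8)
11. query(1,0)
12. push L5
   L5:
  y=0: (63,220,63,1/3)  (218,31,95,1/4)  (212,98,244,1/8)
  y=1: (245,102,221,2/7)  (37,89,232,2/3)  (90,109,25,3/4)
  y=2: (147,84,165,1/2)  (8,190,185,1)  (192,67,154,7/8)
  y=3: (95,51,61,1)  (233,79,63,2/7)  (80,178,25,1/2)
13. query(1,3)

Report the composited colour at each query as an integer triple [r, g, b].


(1,2) stack=L1,L2; from [0,0,0]:
+L1 (α=1/8) → [89/8, 15/4, 237/8]
+L2 (α=2/3) → [1139/8, 1439/12, 1085/24]
= [142, 120, 45]

at x=1,y=3 over L1,L2:
L1 α=3/7: [669/7, 327/7, 684/7]
L2 α=2/3: [3371/21, 887/21, 3260/21]
= [161, 42, 155]

query (0,3) [L1,L2] — begin 0,0,0
after L1 α=2/3: [116, 170, 224/3]
after L2 α=2/5: [736/5, 758/5, 592/5]
= [147, 152, 118]

(1,0) stack=L1,L2,L3; from [0,0,0]:
after L1 α=0: [0, 0, 0]
after L2 α=1: [178, 202, 148]
after L3 α=4/5: [1086/5, 746/5, 588/5]
→ [217, 149, 118]

at x=2,y=1 over L1,L2,L3:
after L1 α=1/5: [22/5, 83/5, 251/5]
after L2 α=2/3: [742/15, 1553/15, 1051/15]
after L3 α=1/3: [2579/45, 6676/45, 5417/45]
= [57, 148, 120]

at x=2,y=2 over L1,L2,L3:
L1 α=1/2: [114, 106, 23/2]
L2 α=5/6: [104, 197/2, 353/12]
L3 α=1/2: [175, 389/4, 1505/24]
→ [175, 97, 63]

(1,0) stack=L1,L2,L3,L4; from [0,0,0]:
L1 α=0: [0, 0, 0]
L2 α=1: [178, 202, 148]
L3 α=4/5: [1086/5, 746/5, 588/5]
L4 α=1/2: [1181/10, 443/5, 963/10]
rounded: [118, 89, 96]

(1,3) stack=L1,L2,L3,L4,L5; from [0,0,0]:
L1 α=3/7: [669/7, 327/7, 684/7]
L2 α=2/3: [3371/21, 887/21, 3260/21]
L3 α=1: [207, 106, 8]
L4 α=0: [207, 106, 8]
L5 α=2/7: [1501/7, 688/7, 166/7]
→ [214, 98, 24]


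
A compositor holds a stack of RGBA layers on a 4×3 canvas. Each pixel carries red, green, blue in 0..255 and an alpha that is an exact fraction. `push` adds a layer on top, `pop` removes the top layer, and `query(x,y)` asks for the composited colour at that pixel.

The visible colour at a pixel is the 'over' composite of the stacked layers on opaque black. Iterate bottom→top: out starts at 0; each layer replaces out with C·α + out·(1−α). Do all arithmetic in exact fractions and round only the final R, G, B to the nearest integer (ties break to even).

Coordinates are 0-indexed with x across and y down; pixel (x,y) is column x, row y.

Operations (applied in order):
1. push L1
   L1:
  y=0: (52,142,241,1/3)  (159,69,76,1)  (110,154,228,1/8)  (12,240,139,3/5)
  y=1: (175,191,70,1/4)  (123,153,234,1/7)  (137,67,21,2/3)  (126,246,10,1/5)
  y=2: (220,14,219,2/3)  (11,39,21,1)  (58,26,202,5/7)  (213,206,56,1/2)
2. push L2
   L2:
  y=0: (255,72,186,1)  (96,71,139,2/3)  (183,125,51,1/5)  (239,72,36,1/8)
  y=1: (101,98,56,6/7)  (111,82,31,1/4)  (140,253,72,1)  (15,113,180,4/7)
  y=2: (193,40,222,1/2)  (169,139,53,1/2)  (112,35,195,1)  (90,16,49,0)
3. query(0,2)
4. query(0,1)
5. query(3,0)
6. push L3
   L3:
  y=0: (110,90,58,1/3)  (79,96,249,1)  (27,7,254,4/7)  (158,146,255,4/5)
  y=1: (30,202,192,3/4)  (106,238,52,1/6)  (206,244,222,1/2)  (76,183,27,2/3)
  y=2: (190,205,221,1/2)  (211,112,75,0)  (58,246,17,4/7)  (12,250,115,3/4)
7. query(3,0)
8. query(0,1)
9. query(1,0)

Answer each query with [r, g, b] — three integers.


at x=0,y=2 over L1,L2:
L1 α=2/3: [440/3, 28/3, 146]
L2 α=1/2: [1019/6, 74/3, 184]
rounded: [170, 25, 184]

at x=0,y=1 over L1,L2:
L1 α=1/4: [175/4, 191/4, 35/2]
L2 α=6/7: [2599/28, 2543/28, 101/2]
rounded: [93, 91, 50]

(3,0) stack=L1,L2; from [0,0,0]:
L1 α=3/5: [36/5, 144, 417/5]
L2 α=1/8: [1447/40, 135, 3099/40]
rounded: [36, 135, 77]

query (3,0) [L1,L2,L3] — begin 0,0,0
L1 α=3/5: [36/5, 144, 417/5]
L2 α=1/8: [1447/40, 135, 3099/40]
L3 α=4/5: [26727/200, 719/5, 43899/200]
= [134, 144, 219]

at x=0,y=1 over L1,L2,L3:
L1 α=1/4: [175/4, 191/4, 35/2]
L2 α=6/7: [2599/28, 2543/28, 101/2]
L3 α=3/4: [5119/112, 19511/112, 1253/8]
rounded: [46, 174, 157]

query (1,0) [L1,L2,L3] — begin 0,0,0
+L1 (α=1) → [159, 69, 76]
+L2 (α=2/3) → [117, 211/3, 118]
+L3 (α=1) → [79, 96, 249]
→ [79, 96, 249]


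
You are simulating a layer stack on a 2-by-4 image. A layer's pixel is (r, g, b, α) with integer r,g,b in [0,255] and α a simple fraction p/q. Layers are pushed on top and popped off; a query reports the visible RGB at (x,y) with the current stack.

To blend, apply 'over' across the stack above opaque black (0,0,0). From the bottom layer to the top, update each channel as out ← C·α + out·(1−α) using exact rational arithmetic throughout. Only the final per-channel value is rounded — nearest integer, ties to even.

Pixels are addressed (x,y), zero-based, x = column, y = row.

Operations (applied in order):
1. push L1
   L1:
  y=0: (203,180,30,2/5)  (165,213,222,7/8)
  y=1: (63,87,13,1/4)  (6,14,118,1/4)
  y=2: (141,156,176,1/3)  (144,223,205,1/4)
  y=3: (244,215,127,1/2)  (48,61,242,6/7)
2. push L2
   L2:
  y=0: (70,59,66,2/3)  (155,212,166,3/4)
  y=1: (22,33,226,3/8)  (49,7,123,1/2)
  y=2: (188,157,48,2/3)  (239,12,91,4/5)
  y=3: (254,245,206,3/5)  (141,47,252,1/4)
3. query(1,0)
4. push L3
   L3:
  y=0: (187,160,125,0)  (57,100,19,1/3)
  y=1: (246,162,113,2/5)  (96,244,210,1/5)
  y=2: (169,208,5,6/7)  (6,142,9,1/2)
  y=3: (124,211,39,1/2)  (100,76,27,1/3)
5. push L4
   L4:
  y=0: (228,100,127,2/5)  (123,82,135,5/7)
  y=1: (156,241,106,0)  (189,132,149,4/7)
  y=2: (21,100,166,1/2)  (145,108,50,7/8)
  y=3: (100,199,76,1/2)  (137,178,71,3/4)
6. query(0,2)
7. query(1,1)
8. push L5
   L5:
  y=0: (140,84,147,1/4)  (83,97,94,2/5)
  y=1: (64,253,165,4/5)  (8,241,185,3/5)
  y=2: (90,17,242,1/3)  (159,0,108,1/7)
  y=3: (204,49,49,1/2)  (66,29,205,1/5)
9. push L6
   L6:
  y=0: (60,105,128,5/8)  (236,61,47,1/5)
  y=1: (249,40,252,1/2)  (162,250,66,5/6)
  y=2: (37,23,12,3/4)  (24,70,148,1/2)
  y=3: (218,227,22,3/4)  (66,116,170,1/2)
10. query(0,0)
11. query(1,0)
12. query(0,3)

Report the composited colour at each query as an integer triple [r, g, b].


query (1,0) [L1,L2] — begin 0,0,0
L1 α=7/8: [1155/8, 1491/8, 777/4]
L2 α=3/4: [4875/32, 6579/32, 2769/16]
→ [152, 206, 173]

query (0,2) [L1,L2,L3,L4] — begin 0,0,0
L1 α=1/3: [47, 52, 176/3]
L2 α=2/3: [141, 122, 464/9]
L3 α=6/7: [165, 1370/7, 734/63]
L4 α=1/2: [93, 1035/7, 5596/63]
= [93, 148, 89]

query (1,1) [L1,L2,L3,L4] — begin 0,0,0
after L1 α=1/4: [3/2, 7/2, 59/2]
after L2 α=1/2: [101/4, 21/4, 305/4]
after L3 α=1/5: [197/5, 53, 103]
after L4 α=4/7: [4371/35, 687/7, 905/7]
= [125, 98, 129]

(0,0) stack=L1,L2,L3,L4,L5,L6; from [0,0,0]:
+L1 (α=2/5) → [406/5, 72, 12]
+L2 (α=2/3) → [1106/15, 190/3, 48]
+L3 (α=0) → [1106/15, 190/3, 48]
+L4 (α=2/5) → [3386/25, 78, 398/5]
+L5 (α=1/4) → [6829/50, 159/2, 1929/20]
+L6 (α=5/8) → [35487/400, 1527/16, 18587/160]
= [89, 95, 116]

at x=1,y=0 over L1,L2,L3,L4,L5,L6:
+L1 (α=7/8) → [1155/8, 1491/8, 777/4]
+L2 (α=3/4) → [4875/32, 6579/32, 2769/16]
+L3 (α=1/3) → [1929/16, 8179/48, 2921/24]
+L4 (α=5/7) → [6849/56, 18019/168, 11021/84]
+L5 (α=2/5) → [29843/280, 28883/280, 3257/28]
+L6 (α=1/5) → [46363/350, 33153/350, 3586/35]
= [132, 95, 102]

query (0,3) [L1,L2,L3,L4,L5,L6] — begin 0,0,0
+L1 (α=1/2) → [122, 215/2, 127/2]
+L2 (α=3/5) → [1006/5, 190, 149]
+L3 (α=1/2) → [813/5, 401/2, 94]
+L4 (α=1/2) → [1313/10, 799/4, 85]
+L5 (α=1/2) → [3353/20, 995/8, 67]
+L6 (α=3/4) → [16433/80, 6443/32, 133/4]
rounded: [205, 201, 33]


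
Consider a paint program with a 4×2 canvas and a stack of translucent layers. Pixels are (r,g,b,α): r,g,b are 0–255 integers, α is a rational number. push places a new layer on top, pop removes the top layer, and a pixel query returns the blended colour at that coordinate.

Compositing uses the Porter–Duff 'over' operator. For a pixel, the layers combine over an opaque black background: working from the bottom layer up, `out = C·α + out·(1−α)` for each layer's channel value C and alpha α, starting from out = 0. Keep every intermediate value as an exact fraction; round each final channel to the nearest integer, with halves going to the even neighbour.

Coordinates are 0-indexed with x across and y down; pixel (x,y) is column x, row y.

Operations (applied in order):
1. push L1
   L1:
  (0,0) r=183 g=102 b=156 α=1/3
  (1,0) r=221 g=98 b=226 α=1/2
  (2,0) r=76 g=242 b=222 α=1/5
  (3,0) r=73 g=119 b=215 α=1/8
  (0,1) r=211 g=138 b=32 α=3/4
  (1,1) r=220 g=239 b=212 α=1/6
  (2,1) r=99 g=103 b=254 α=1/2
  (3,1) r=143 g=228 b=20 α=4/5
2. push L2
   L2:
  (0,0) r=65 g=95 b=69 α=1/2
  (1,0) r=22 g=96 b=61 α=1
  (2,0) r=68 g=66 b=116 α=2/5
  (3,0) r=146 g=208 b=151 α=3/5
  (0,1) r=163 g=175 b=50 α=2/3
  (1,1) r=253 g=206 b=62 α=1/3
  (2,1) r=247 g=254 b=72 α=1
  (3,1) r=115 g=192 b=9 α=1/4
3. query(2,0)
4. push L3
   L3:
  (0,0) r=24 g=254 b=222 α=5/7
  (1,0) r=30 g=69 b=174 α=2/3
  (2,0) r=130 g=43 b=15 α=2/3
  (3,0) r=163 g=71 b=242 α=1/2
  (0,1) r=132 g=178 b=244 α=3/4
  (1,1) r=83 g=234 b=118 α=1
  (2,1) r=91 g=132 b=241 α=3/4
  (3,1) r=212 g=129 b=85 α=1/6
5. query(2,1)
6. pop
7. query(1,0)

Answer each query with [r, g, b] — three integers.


(2,0) stack=L1,L2; from [0,0,0]:
L1 α=1/5: [76/5, 242/5, 222/5]
L2 α=2/5: [908/25, 1386/25, 1826/25]
= [36, 55, 73]

query (2,1) [L1,L2,L3] — begin 0,0,0
+L1 (α=1/2) → [99/2, 103/2, 127]
+L2 (α=1) → [247, 254, 72]
+L3 (α=3/4) → [130, 325/2, 795/4]
= [130, 162, 199]

at x=1,y=0 over L1,L2:
after L1 α=1/2: [221/2, 49, 113]
after L2 α=1: [22, 96, 61]
rounded: [22, 96, 61]


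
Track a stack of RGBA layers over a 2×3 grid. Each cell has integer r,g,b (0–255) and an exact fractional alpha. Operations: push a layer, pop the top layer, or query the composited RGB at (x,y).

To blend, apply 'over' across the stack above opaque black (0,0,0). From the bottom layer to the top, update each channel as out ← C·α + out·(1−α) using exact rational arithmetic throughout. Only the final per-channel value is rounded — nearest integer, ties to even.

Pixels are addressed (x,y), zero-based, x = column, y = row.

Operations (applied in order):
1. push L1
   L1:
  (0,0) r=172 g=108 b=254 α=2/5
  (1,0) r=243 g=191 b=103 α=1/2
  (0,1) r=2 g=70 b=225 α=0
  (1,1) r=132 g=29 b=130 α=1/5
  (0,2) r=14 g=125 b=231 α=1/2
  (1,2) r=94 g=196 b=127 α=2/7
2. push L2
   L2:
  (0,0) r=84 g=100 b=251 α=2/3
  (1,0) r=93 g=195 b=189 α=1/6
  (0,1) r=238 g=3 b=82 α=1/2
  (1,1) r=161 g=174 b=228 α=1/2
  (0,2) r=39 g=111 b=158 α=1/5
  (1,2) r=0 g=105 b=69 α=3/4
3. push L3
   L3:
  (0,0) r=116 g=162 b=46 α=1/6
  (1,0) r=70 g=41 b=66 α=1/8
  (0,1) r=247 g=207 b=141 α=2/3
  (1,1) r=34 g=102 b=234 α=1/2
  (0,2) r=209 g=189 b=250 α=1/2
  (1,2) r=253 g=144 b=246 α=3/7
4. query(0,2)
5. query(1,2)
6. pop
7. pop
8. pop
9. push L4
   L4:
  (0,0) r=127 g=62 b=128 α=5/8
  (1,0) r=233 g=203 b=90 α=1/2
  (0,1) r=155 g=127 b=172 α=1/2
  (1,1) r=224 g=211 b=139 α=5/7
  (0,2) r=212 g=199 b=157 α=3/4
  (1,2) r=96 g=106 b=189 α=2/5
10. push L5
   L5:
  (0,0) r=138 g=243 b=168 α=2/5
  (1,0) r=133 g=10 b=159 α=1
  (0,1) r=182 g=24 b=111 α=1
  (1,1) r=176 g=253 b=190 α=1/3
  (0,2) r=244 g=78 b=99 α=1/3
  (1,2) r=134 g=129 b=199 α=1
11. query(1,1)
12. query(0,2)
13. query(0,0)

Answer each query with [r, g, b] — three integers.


at x=0,y=2 over L1,L2,L3:
+L1 (α=1/2) → [7, 125/2, 231/2]
+L2 (α=1/5) → [67/5, 361/5, 124]
+L3 (α=1/2) → [556/5, 653/5, 187]
= [111, 131, 187]

(1,2) stack=L1,L2,L3; from [0,0,0]:
after L1 α=2/7: [188/7, 56, 254/7]
after L2 α=3/4: [47/7, 371/4, 1703/28]
after L3 α=3/7: [5501/49, 803/7, 6869/49]
rounded: [112, 115, 140]

(1,1) stack=L4,L5; from [0,0,0]:
after L4 α=5/7: [160, 1055/7, 695/7]
after L5 α=1/3: [496/3, 3881/21, 2720/21]
→ [165, 185, 130]

at x=0,y=2 over L4,L5:
L4 α=3/4: [159, 597/4, 471/4]
L5 α=1/3: [562/3, 251/2, 223/2]
= [187, 126, 112]

at x=0,y=0 over L4,L5:
+L4 (α=5/8) → [635/8, 155/4, 80]
+L5 (α=2/5) → [4113/40, 2409/20, 576/5]
→ [103, 120, 115]


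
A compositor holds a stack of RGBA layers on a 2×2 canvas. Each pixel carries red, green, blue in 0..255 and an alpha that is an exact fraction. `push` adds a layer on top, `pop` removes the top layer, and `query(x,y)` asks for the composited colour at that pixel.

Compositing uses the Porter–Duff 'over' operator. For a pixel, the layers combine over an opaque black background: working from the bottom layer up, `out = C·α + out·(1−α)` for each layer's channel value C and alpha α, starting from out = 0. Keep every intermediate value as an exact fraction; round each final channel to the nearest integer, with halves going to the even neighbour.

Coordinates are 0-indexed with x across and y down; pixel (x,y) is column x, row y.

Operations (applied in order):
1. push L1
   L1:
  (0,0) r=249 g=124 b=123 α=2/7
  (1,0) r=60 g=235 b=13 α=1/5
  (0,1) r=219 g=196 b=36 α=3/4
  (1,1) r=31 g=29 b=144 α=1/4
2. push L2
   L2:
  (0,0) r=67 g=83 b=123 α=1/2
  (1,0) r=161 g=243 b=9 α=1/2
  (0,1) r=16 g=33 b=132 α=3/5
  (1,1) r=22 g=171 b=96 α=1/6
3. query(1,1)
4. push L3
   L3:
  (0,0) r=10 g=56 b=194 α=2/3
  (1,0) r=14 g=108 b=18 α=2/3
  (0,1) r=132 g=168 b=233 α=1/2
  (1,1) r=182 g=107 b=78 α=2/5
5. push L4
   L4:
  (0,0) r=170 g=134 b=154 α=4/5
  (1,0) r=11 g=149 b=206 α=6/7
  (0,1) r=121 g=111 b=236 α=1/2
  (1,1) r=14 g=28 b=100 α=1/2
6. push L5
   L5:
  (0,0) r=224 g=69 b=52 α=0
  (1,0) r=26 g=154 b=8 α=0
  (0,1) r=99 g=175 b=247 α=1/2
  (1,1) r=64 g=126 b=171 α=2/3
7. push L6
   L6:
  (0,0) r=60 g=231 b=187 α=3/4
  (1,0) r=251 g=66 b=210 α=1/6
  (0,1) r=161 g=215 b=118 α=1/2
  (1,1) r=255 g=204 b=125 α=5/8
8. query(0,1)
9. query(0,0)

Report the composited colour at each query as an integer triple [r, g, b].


query (1,1) [L1,L2] — begin 0,0,0
L1 α=1/4: [31/4, 29/4, 36]
L2 α=1/6: [81/8, 829/24, 46]
= [10, 35, 46]

at x=0,y=1 over L1,L2,L3,L4,L5,L6:
+L1 (α=3/4) → [657/4, 147, 27]
+L2 (α=3/5) → [753/10, 393/5, 90]
+L3 (α=1/2) → [2073/20, 1233/10, 323/2]
+L4 (α=1/2) → [4493/40, 2343/20, 795/4]
+L5 (α=1/2) → [8453/80, 5843/40, 1783/8]
+L6 (α=1/2) → [21333/160, 14443/80, 2727/16]
= [133, 181, 170]

query (0,0) [L1,L2,L3,L4,L5,L6] — begin 0,0,0
after L1 α=2/7: [498/7, 248/7, 246/7]
after L2 α=1/2: [967/14, 829/14, 1107/14]
after L3 α=2/3: [1247/42, 799/14, 6539/42]
after L4 α=4/5: [29807/210, 8303/70, 32411/210]
after L5 α=0: [29807/210, 8303/70, 32411/210]
after L6 α=3/4: [67607/840, 56813/280, 150221/840]
→ [80, 203, 179]


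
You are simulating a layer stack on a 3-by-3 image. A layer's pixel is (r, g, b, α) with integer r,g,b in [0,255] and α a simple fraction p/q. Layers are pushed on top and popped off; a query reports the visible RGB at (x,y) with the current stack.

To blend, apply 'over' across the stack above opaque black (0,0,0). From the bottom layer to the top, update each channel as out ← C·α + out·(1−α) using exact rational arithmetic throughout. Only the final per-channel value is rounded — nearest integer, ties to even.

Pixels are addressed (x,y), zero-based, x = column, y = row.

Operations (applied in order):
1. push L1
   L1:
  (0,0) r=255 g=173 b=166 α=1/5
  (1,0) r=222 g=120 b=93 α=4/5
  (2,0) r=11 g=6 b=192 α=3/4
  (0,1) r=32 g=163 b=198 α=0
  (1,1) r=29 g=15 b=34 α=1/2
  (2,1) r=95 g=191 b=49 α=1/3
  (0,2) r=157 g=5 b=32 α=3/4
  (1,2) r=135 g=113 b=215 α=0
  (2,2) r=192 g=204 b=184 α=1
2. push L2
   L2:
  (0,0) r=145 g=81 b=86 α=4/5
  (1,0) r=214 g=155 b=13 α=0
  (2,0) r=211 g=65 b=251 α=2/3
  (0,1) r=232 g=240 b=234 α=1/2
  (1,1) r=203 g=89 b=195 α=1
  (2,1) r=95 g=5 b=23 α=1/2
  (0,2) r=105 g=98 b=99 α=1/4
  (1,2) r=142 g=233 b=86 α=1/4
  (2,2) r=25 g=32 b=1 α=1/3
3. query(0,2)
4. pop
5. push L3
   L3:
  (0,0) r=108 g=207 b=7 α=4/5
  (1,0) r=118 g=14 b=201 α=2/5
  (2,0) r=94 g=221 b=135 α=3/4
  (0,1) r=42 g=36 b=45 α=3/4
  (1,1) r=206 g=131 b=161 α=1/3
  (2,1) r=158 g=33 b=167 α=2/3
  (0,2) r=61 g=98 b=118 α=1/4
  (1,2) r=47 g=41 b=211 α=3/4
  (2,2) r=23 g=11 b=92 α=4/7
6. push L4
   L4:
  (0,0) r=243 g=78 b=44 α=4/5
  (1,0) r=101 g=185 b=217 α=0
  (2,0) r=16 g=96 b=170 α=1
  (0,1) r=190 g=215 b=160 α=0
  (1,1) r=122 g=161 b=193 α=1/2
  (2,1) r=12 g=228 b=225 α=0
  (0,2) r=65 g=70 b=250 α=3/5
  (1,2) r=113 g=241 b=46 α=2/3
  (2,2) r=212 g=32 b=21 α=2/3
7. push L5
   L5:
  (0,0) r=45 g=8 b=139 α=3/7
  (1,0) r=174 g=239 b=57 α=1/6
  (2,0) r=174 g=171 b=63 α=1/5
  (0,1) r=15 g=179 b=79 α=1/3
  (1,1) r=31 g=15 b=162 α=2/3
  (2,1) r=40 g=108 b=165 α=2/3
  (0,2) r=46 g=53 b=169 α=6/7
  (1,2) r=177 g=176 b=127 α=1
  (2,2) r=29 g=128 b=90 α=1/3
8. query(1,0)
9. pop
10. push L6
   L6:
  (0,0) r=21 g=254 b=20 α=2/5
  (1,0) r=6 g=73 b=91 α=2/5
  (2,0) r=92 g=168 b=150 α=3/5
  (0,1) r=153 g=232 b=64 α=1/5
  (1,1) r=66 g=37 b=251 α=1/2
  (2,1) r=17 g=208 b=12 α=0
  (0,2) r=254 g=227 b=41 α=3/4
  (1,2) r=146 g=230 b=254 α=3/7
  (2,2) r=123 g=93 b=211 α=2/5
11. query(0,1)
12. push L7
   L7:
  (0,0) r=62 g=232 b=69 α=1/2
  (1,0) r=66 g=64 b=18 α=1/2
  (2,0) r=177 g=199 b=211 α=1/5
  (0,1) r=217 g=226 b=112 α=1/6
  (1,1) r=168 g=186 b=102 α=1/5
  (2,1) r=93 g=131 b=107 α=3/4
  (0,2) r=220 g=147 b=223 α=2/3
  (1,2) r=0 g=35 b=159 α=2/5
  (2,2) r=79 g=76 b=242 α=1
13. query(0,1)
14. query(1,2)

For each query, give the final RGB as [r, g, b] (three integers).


(0,2) stack=L1,L2; from [0,0,0]:
L1 α=3/4: [471/4, 15/4, 24]
L2 α=1/4: [1833/16, 437/16, 171/4]
rounded: [115, 27, 43]

(1,0) stack=L1,L3,L4,L5; from [0,0,0]:
L1 α=4/5: [888/5, 96, 372/5]
L3 α=2/5: [3844/25, 316/5, 3126/25]
L4 α=0: [3844/25, 316/5, 3126/25]
L5 α=1/6: [2357/15, 185/2, 1137/10]
rounded: [157, 92, 114]

at x=0,y=1 over L1,L3,L4,L6:
L1 α=0: [0, 0, 0]
L3 α=3/4: [63/2, 27, 135/4]
L4 α=0: [63/2, 27, 135/4]
L6 α=1/5: [279/5, 68, 199/5]
= [56, 68, 40]

at x=0,y=1 over L1,L3,L4,L6,L7:
+L1 (α=0) → [0, 0, 0]
+L3 (α=3/4) → [63/2, 27, 135/4]
+L4 (α=0) → [63/2, 27, 135/4]
+L6 (α=1/5) → [279/5, 68, 199/5]
+L7 (α=1/6) → [248/3, 283/3, 311/6]
→ [83, 94, 52]

at x=1,y=2 over L1,L3,L4,L6,L7:
L1 α=0: [0, 0, 0]
L3 α=3/4: [141/4, 123/4, 633/4]
L4 α=2/3: [1045/12, 2051/12, 1001/12]
L6 α=3/7: [337/3, 4121/21, 3287/21]
L7 α=2/5: [337/5, 4611/35, 5513/35]
→ [67, 132, 158]


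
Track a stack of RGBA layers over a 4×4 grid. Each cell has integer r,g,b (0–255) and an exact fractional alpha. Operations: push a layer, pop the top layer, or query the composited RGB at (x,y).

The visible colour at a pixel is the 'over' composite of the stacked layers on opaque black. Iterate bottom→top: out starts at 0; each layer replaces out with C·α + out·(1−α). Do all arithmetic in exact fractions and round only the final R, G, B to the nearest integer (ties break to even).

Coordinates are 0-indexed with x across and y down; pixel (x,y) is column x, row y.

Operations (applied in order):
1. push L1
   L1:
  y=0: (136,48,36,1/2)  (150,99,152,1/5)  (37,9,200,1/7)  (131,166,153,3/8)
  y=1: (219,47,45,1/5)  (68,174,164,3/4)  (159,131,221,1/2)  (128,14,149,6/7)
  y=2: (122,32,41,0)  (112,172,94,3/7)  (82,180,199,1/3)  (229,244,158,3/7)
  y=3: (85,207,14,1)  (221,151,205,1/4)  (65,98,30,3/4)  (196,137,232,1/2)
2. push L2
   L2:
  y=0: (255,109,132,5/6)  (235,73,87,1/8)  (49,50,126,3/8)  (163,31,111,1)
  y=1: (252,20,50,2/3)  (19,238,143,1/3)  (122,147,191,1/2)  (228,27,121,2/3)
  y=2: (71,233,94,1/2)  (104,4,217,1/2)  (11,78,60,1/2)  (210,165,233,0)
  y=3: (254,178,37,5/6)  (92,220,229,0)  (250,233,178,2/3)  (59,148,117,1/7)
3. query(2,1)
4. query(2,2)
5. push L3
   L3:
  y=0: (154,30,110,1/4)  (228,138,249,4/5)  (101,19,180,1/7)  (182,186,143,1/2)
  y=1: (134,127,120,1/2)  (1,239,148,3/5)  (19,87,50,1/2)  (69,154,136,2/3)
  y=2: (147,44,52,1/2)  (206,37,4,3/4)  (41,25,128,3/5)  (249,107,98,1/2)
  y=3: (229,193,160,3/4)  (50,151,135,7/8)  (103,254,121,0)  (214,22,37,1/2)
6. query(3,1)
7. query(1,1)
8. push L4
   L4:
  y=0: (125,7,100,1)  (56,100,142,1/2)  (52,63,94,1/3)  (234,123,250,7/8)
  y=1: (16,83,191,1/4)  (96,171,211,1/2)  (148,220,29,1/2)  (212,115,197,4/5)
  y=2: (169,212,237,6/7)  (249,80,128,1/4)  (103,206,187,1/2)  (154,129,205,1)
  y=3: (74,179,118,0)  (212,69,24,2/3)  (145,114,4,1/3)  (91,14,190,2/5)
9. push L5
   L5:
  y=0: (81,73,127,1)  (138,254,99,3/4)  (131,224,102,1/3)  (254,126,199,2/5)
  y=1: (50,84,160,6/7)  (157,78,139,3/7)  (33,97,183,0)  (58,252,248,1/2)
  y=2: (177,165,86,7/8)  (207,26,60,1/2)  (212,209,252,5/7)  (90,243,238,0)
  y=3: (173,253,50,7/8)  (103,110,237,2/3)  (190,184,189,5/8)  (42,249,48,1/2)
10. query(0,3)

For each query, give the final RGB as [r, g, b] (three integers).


at x=2,y=1 over L1,L2:
+L1 (α=1/2) → [159/2, 131/2, 221/2]
+L2 (α=1/2) → [403/4, 425/4, 603/4]
rounded: [101, 106, 151]

query (2,2) [L1,L2] — begin 0,0,0
+L1 (α=1/3) → [82/3, 60, 199/3]
+L2 (α=1/2) → [115/6, 69, 379/6]
rounded: [19, 69, 63]

query (3,1) [L1,L2,L3] — begin 0,0,0
L1 α=6/7: [768/7, 12, 894/7]
L2 α=2/3: [1320/7, 22, 2588/21]
L3 α=2/3: [762/7, 110, 8300/63]
→ [109, 110, 132]

at x=1,y=1 over L1,L2,L3:
+L1 (α=3/4) → [51, 261/2, 123]
+L2 (α=1/3) → [121/3, 499/3, 389/3]
+L3 (α=3/5) → [251/15, 3149/15, 422/3]
→ [17, 210, 141]

at x=0,y=3 over L1,L2,L3,L4,L5:
+L1 (α=1) → [85, 207, 14]
+L2 (α=5/6) → [1355/6, 1097/6, 199/6]
+L3 (α=3/4) → [5477/24, 4571/24, 3079/24]
+L4 (α=0) → [5477/24, 4571/24, 3079/24]
+L5 (α=7/8) → [34541/192, 47075/192, 11479/192]
= [180, 245, 60]


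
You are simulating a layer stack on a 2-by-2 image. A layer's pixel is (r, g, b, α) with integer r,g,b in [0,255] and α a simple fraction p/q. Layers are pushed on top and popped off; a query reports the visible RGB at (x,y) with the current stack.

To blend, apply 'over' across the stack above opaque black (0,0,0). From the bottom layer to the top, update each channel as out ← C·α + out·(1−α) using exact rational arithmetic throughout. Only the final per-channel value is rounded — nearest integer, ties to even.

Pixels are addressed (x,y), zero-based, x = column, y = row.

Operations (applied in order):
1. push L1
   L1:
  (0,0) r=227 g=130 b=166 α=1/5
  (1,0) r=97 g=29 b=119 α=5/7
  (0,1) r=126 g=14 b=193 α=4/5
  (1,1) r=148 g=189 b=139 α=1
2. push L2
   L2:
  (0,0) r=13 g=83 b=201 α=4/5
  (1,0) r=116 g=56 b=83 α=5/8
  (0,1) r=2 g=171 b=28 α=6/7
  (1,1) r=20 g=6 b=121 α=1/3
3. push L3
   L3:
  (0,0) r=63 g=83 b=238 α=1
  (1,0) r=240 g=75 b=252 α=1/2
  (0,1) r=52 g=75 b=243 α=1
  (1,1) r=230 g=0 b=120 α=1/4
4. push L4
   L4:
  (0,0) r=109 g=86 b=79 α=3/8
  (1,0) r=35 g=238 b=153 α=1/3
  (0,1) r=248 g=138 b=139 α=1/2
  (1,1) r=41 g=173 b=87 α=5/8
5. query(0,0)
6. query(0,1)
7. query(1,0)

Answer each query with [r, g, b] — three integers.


query (0,0) [L1,L2,L3,L4] — begin 0,0,0
L1 α=1/5: [227/5, 26, 166/5]
L2 α=4/5: [487/25, 358/5, 4186/25]
L3 α=1: [63, 83, 238]
L4 α=3/8: [321/4, 673/8, 1427/8]
= [80, 84, 178]

at x=0,y=1 over L1,L2,L3,L4:
after L1 α=4/5: [504/5, 56/5, 772/5]
after L2 α=6/7: [564/35, 5186/35, 1612/35]
after L3 α=1: [52, 75, 243]
after L4 α=1/2: [150, 213/2, 191]
rounded: [150, 106, 191]

at x=1,y=0 over L1,L2,L3,L4:
after L1 α=5/7: [485/7, 145/7, 85]
after L2 α=5/8: [5515/56, 2395/56, 335/4]
after L3 α=1/2: [18955/112, 6595/112, 1343/8]
after L4 α=1/3: [20915/168, 6641/56, 1955/12]
rounded: [124, 119, 163]


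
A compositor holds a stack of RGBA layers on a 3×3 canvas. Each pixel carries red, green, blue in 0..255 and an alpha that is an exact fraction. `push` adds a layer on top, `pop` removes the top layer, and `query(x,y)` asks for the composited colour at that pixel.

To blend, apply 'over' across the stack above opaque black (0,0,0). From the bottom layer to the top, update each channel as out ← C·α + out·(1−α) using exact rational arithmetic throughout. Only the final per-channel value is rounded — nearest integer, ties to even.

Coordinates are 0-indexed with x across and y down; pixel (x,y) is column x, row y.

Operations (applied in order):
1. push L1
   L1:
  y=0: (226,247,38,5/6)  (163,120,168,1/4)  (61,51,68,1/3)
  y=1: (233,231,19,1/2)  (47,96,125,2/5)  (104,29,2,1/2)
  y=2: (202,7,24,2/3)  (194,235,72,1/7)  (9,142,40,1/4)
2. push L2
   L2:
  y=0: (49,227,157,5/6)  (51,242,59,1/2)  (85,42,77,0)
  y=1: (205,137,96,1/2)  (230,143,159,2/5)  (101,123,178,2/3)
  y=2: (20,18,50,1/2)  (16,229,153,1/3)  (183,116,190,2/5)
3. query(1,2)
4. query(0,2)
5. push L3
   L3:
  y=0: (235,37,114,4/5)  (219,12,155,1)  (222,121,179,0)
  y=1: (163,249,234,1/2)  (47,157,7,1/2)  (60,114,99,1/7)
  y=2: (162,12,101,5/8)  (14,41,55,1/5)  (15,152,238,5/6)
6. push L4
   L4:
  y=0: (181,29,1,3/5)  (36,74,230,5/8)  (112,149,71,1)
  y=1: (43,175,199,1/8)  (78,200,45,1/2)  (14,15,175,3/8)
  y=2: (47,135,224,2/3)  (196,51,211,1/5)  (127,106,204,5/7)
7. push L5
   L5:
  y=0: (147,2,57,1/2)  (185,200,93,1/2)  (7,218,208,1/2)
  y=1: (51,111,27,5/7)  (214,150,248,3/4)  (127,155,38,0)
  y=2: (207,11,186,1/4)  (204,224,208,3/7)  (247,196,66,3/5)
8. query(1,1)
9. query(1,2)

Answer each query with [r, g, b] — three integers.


query (1,2) [L1,L2] — begin 0,0,0
L1 α=1/7: [194/7, 235/7, 72/7]
L2 α=1/3: [500/21, 691/7, 405/7]
rounded: [24, 99, 58]

(0,2) stack=L1,L2; from [0,0,0]:
+L1 (α=2/3) → [404/3, 14/3, 16]
+L2 (α=1/2) → [232/3, 34/3, 33]
→ [77, 11, 33]

at x=1,y=1 over L1,L2,L3,L4,L5:
+L1 (α=2/5) → [94/5, 192/5, 50]
+L2 (α=2/5) → [2582/25, 2006/25, 468/5]
+L3 (α=1/2) → [3757/50, 5931/50, 503/10]
+L4 (α=1/2) → [7657/100, 15931/100, 953/20]
+L5 (α=3/4) → [71857/400, 60931/400, 15833/80]
→ [180, 152, 198]

at x=1,y=2 over L1,L2,L3,L4,L5:
after L1 α=1/7: [194/7, 235/7, 72/7]
after L2 α=1/3: [500/21, 691/7, 405/7]
after L3 α=1/5: [2294/105, 3051/35, 401/7]
after L4 α=1/5: [29756/525, 13989/175, 3081/35]
after L5 α=3/7: [440324/3675, 173556/1225, 34164/245]
→ [120, 142, 139]


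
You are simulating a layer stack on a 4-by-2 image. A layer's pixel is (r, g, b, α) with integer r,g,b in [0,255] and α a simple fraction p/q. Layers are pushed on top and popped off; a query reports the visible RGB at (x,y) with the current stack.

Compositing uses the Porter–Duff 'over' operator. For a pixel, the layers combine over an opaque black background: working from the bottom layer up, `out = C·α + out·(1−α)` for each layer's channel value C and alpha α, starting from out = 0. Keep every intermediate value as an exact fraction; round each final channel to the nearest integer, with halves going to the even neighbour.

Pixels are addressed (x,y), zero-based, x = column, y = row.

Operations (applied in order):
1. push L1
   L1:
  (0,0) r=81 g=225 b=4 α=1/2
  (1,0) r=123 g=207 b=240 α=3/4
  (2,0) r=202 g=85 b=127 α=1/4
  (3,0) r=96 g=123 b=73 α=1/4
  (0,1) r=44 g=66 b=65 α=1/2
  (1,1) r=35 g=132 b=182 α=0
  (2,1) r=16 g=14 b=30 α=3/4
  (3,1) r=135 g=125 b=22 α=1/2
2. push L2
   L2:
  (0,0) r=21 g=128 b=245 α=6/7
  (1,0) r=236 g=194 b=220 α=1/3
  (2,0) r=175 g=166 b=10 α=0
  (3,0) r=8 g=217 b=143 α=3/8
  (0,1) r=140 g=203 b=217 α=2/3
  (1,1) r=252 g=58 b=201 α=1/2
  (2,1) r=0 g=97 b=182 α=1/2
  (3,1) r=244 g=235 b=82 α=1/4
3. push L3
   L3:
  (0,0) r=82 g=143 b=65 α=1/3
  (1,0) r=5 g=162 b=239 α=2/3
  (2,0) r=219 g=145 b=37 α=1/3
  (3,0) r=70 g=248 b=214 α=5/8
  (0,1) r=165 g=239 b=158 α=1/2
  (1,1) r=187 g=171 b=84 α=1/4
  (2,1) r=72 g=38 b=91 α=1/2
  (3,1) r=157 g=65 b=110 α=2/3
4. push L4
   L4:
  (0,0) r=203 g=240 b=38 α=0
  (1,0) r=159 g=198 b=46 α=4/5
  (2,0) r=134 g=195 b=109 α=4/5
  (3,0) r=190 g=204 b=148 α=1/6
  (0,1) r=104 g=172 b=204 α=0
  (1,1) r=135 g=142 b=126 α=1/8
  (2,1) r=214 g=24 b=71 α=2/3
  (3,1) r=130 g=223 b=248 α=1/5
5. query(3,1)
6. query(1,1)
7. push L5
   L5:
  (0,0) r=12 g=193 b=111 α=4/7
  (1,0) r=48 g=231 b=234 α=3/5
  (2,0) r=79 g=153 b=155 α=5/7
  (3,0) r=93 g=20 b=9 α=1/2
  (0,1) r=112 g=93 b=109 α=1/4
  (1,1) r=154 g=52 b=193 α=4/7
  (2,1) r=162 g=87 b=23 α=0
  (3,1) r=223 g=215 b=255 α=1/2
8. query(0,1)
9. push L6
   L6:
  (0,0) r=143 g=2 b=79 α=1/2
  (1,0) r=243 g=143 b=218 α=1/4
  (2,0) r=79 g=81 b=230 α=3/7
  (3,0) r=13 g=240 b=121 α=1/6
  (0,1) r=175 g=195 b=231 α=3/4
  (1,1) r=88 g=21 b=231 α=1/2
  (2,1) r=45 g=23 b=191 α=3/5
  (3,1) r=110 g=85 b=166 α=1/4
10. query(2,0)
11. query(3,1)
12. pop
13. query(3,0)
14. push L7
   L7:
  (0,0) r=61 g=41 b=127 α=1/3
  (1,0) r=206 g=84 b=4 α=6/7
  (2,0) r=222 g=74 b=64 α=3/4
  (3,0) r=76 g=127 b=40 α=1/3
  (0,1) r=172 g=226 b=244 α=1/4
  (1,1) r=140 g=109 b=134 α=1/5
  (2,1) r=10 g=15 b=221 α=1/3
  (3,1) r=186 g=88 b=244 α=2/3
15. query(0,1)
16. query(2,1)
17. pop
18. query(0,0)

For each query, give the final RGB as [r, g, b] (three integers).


at x=3,y=1 over L1,L2,L3,L4:
after L1 α=1/2: [135/2, 125/2, 11]
after L2 α=1/4: [893/8, 845/8, 115/4]
after L3 α=2/3: [1135/8, 1885/24, 995/12]
after L4 α=1/5: [279/2, 3223/30, 1739/15]
→ [140, 107, 116]

query (1,1) [L1,L2,L3,L4] — begin 0,0,0
after L1 α=0: [0, 0, 0]
after L2 α=1/2: [126, 29, 201/2]
after L3 α=1/4: [565/4, 129/2, 771/8]
after L4 α=1/8: [4495/32, 1187/16, 6405/64]
rounded: [140, 74, 100]

at x=0,y=1 over L1,L2,L3,L4,L5:
+L1 (α=1/2) → [22, 33, 65/2]
+L2 (α=2/3) → [302/3, 439/3, 311/2]
+L3 (α=1/2) → [797/6, 578/3, 627/4]
+L4 (α=0) → [797/6, 578/3, 627/4]
+L5 (α=1/4) → [1021/8, 671/4, 2317/16]
rounded: [128, 168, 145]

at x=2,y=0 over L1,L2,L3,L4,L5,L6:
+L1 (α=1/4) → [101/2, 85/4, 127/4]
+L2 (α=0) → [101/2, 85/4, 127/4]
+L3 (α=1/3) → [320/3, 125/2, 67/2]
+L4 (α=4/5) → [1928/15, 337/2, 939/10]
+L5 (α=5/7) → [9781/105, 1102/7, 4814/35]
+L6 (α=3/7) → [64009/735, 6109/49, 43406/245]
→ [87, 125, 177]

query (3,1) [L1,L2,L3,L4,L5,L6] — begin 0,0,0
+L1 (α=1/2) → [135/2, 125/2, 11]
+L2 (α=1/4) → [893/8, 845/8, 115/4]
+L3 (α=2/3) → [1135/8, 1885/24, 995/12]
+L4 (α=1/5) → [279/2, 3223/30, 1739/15]
+L5 (α=1/2) → [725/4, 9673/60, 2782/15]
+L6 (α=1/4) → [2615/16, 11373/80, 903/5]
= [163, 142, 181]

query (3,0) [L1,L2,L3,L4,L5] — begin 0,0,0
after L1 α=1/4: [24, 123/4, 73/4]
after L2 α=3/8: [18, 3219/32, 2081/32]
after L3 α=5/8: [101/2, 49337/256, 40483/256]
after L4 α=1/6: [295/4, 298909/1536, 80101/512]
after L5 α=1/2: [667/8, 329629/3072, 84709/1024]
rounded: [83, 107, 83]

(0,1) stack=L1,L2,L3,L4,L5,L7; from [0,0,0]:
L1 α=1/2: [22, 33, 65/2]
L2 α=2/3: [302/3, 439/3, 311/2]
L3 α=1/2: [797/6, 578/3, 627/4]
L4 α=0: [797/6, 578/3, 627/4]
L5 α=1/4: [1021/8, 671/4, 2317/16]
L7 α=1/4: [4439/32, 2917/16, 10855/64]
rounded: [139, 182, 170]

at x=2,y=1 over L1,L2,L3,L4,L5,L7:
+L1 (α=3/4) → [12, 21/2, 45/2]
+L2 (α=1/2) → [6, 215/4, 409/4]
+L3 (α=1/2) → [39, 367/8, 773/8]
+L4 (α=2/3) → [467/3, 751/24, 1909/24]
+L5 (α=0) → [467/3, 751/24, 1909/24]
+L7 (α=1/3) → [964/9, 931/36, 4561/36]
→ [107, 26, 127]

(0,0) stack=L1,L2,L3,L4,L5; from [0,0,0]:
after L1 α=1/2: [81/2, 225/2, 2]
after L2 α=6/7: [333/14, 1761/14, 1472/7]
after L3 α=1/3: [907/21, 2762/21, 1133/7]
after L4 α=0: [907/21, 2762/21, 1133/7]
after L5 α=4/7: [1243/49, 8166/49, 6507/49]
rounded: [25, 167, 133]


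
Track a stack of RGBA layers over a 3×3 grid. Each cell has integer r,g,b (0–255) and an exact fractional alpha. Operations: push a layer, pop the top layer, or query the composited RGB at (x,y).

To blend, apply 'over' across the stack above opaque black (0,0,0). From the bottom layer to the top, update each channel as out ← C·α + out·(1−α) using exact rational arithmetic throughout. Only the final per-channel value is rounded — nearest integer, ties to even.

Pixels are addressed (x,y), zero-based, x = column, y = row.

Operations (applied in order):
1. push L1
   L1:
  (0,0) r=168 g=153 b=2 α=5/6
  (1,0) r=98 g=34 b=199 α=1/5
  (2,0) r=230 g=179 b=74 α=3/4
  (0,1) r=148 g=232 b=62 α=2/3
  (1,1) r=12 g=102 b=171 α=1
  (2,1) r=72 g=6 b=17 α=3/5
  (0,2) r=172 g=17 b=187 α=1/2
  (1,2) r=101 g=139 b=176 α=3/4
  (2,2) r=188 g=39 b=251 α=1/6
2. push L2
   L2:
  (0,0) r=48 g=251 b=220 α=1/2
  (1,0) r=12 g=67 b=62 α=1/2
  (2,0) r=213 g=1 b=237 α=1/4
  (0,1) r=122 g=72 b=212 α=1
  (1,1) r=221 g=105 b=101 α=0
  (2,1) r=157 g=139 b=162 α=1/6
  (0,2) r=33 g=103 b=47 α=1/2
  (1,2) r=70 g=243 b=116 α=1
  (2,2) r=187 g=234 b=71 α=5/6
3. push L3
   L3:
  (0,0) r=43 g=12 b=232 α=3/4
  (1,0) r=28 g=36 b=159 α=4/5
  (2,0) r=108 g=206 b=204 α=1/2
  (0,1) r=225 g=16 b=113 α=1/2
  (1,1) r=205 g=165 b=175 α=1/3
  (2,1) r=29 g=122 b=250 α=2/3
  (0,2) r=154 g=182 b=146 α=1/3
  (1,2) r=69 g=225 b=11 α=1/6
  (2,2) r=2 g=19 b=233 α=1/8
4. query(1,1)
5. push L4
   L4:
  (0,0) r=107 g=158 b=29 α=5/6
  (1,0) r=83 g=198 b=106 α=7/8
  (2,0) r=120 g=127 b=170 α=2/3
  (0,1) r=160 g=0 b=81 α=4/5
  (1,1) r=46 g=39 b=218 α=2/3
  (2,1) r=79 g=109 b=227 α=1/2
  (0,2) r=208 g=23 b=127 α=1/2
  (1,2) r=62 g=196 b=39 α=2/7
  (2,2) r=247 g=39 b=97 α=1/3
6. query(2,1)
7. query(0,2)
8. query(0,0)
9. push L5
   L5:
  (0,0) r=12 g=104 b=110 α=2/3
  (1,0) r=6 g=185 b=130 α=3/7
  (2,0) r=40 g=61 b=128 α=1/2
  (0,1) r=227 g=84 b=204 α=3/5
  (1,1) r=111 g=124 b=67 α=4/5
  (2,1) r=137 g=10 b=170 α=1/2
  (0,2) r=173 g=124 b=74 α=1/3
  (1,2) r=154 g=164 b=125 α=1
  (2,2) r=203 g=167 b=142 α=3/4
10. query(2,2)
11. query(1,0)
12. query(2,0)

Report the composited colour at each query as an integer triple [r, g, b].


(1,1) stack=L1,L2,L3; from [0,0,0]:
after L1 α=1: [12, 102, 171]
after L2 α=0: [12, 102, 171]
after L3 α=1/3: [229/3, 123, 517/3]
= [76, 123, 172]

query (2,1) [L1,L2,L3,L4] — begin 0,0,0
L1 α=3/5: [216/5, 18/5, 51/5]
L2 α=1/6: [373/6, 157/6, 71/2]
L3 α=2/3: [721/18, 1621/18, 357/2]
L4 α=1/2: [2143/36, 3583/36, 811/4]
rounded: [60, 100, 203]

query (0,2) [L1,L2,L3,L4] — begin 0,0,0
+L1 (α=1/2) → [86, 17/2, 187/2]
+L2 (α=1/2) → [119/2, 223/4, 281/4]
+L3 (α=1/3) → [91, 587/6, 191/2]
+L4 (α=1/2) → [299/2, 725/12, 445/4]
rounded: [150, 60, 111]

(0,0) stack=L1,L2,L3,L4; from [0,0,0]:
+L1 (α=5/6) → [140, 255/2, 5/3]
+L2 (α=1/2) → [94, 757/4, 665/6]
+L3 (α=3/4) → [223/4, 901/16, 4841/24]
+L4 (α=5/6) → [2363/24, 13541/96, 8321/144]
→ [98, 141, 58]

(2,2) stack=L1,L2,L3,L4,L5; from [0,0,0]:
+L1 (α=1/6) → [94/3, 13/2, 251/6]
+L2 (α=5/6) → [2899/18, 2353/12, 2381/36]
+L3 (α=1/8) → [20329/144, 16699/96, 25055/288]
+L4 (α=1/3) → [38113/216, 18571/144, 39023/432]
+L5 (α=3/4) → [169657/864, 90715/576, 223055/1728]
= [196, 157, 129]

at x=1,y=0 over L1,L2,L3,L4,L5:
L1 α=1/5: [98/5, 34/5, 199/5]
L2 α=1/2: [79/5, 369/10, 509/10]
L3 α=4/5: [639/25, 1809/50, 6869/50]
L4 α=7/8: [3791/50, 71109/400, 43969/400]
L5 α=3/7: [8032/175, 18087/100, 82969/700]
→ [46, 181, 119]

(2,0) stack=L1,L2,L3,L4,L5; from [0,0,0]:
+L1 (α=3/4) → [345/2, 537/4, 111/2]
+L2 (α=1/4) → [1461/8, 1615/16, 807/8]
+L3 (α=1/2) → [2325/16, 4911/32, 2439/16]
+L4 (α=2/3) → [2055/16, 13039/96, 7879/48]
+L5 (α=1/2) → [2695/32, 18895/192, 14023/96]
rounded: [84, 98, 146]


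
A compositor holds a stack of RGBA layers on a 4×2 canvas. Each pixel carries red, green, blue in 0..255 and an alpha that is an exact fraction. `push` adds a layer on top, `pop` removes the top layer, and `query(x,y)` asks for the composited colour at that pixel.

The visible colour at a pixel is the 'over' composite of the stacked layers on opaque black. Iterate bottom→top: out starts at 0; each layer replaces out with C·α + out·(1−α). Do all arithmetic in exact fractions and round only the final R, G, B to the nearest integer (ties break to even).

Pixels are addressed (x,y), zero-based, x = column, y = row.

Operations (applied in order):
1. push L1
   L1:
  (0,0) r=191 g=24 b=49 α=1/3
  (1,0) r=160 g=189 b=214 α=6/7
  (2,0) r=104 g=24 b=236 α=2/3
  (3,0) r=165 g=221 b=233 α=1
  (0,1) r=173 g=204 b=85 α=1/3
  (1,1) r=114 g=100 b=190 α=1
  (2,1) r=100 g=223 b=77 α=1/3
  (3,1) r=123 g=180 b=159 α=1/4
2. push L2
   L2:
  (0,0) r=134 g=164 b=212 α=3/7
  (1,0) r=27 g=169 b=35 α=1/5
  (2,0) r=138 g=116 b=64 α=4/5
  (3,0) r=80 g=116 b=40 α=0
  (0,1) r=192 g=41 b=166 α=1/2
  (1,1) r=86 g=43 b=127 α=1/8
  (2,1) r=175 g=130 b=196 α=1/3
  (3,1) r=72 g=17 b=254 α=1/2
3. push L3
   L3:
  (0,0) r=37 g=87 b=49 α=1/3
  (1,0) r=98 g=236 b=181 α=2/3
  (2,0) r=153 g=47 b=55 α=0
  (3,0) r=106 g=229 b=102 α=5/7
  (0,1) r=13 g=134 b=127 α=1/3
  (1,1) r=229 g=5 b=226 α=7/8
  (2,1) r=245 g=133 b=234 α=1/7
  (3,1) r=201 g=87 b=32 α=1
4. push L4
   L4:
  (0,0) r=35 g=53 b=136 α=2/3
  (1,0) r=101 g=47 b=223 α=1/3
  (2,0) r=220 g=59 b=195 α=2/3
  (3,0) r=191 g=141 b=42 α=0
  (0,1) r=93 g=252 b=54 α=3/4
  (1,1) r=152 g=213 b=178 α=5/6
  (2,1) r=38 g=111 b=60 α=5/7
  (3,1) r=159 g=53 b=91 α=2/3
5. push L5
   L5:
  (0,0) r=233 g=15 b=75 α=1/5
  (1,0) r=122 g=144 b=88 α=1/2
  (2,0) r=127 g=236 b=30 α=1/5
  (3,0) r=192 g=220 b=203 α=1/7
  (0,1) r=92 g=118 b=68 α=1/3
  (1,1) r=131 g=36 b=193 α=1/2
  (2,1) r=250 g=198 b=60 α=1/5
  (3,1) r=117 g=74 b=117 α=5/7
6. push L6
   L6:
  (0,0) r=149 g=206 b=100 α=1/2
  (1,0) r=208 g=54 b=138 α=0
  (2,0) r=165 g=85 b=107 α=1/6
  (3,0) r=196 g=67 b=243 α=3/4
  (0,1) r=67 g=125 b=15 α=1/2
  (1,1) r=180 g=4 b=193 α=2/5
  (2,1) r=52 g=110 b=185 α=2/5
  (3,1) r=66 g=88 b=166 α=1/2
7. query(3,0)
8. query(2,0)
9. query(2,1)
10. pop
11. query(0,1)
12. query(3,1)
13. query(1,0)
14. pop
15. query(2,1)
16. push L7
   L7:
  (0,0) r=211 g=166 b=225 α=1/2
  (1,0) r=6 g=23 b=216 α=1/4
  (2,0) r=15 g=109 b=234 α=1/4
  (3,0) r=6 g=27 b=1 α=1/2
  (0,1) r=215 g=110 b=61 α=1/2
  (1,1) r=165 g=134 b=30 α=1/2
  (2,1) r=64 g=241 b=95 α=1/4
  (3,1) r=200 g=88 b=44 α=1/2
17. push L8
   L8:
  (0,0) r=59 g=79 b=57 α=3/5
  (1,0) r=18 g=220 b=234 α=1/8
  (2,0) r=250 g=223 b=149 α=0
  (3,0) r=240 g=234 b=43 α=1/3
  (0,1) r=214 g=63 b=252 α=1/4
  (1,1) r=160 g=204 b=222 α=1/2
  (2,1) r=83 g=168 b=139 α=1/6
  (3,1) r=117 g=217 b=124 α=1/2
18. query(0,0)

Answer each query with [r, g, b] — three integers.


query (3,0) [L1,L2,L3,L4,L5,L6] — begin 0,0,0
+L1 (α=1) → [165, 221, 233]
+L2 (α=0) → [165, 221, 233]
+L3 (α=5/7) → [860/7, 1587/7, 976/7]
+L4 (α=0) → [860/7, 1587/7, 976/7]
+L5 (α=1/7) → [6504/49, 11062/49, 7277/49]
+L6 (α=3/4) → [8829/49, 20911/196, 21499/98]
→ [180, 107, 219]

query (2,0) [L1,L2,L3,L4,L5,L6] — begin 0,0,0
L1 α=2/3: [208/3, 16, 472/3]
L2 α=4/5: [1864/15, 96, 248/3]
L3 α=0: [1864/15, 96, 248/3]
L4 α=2/3: [8464/45, 214/3, 1418/9]
L5 α=1/5: [39571/225, 1564/15, 5942/45]
L6 α=1/6: [23498/135, 1819/18, 6905/54]
= [174, 101, 128]

(2,1) stack=L1,L2,L3,L4,L5,L6; from [0,0,0]:
after L1 α=1/3: [100/3, 223/3, 77/3]
after L2 α=1/3: [725/9, 836/9, 742/9]
after L3 α=1/7: [2185/21, 2071/21, 2186/21]
after L4 α=5/7: [8360/147, 15797/147, 10672/147]
after L5 α=1/5: [14038/147, 92294/735, 51508/735]
after L6 α=2/5: [19134/245, 146194/1225, 142158/1225]
= [78, 119, 116]

query (0,1) [L1,L2,L3,L4,L5] — begin 0,0,0
after L1 α=1/3: [173/3, 68, 85/3]
after L2 α=1/2: [749/6, 109/2, 583/6]
after L3 α=1/3: [788/9, 81, 964/9]
after L4 α=3/4: [3299/36, 837/4, 1211/18]
after L5 α=1/3: [4955/54, 1073/6, 1823/27]
rounded: [92, 179, 68]

query (3,1) [L1,L2,L3,L4,L5] — begin 0,0,0
+L1 (α=1/4) → [123/4, 45, 159/4]
+L2 (α=1/2) → [411/8, 31, 1175/8]
+L3 (α=1) → [201, 87, 32]
+L4 (α=2/3) → [173, 193/3, 214/3]
+L5 (α=5/7) → [133, 1496/21, 2183/21]
rounded: [133, 71, 104]

at x=1,y=0 over L1,L2,L3,L4,L5:
after L1 α=6/7: [960/7, 162, 1284/7]
after L2 α=1/5: [4029/35, 817/5, 5381/35]
after L3 α=2/3: [10889/105, 1059/5, 6017/35]
after L4 α=1/3: [32383/315, 2353/15, 6613/35]
after L5 α=1/2: [70813/630, 4513/30, 9693/70]
→ [112, 150, 138]

at x=2,y=1 over L1,L2,L3,L4:
+L1 (α=1/3) → [100/3, 223/3, 77/3]
+L2 (α=1/3) → [725/9, 836/9, 742/9]
+L3 (α=1/7) → [2185/21, 2071/21, 2186/21]
+L4 (α=5/7) → [8360/147, 15797/147, 10672/147]
→ [57, 107, 73]

query (0,0) [L1,L2,L3,L4,L7,L8] — begin 0,0,0
L1 α=1/3: [191/3, 8, 49/3]
L2 α=3/7: [1970/21, 524/7, 2104/21]
L3 α=1/3: [4717/63, 1657/21, 5237/63]
L4 α=2/3: [9127/189, 3883/63, 22373/189]
L7 α=1/2: [24503/189, 14341/126, 32449/189]
L8 α=3/5: [82459/945, 29272/315, 97217/945]
→ [87, 93, 103]
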